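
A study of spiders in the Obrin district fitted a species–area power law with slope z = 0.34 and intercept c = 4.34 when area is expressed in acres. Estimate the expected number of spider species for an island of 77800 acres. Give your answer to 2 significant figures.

200

S = 4.34 × 77800^0.34 = 4.34 × 46.02 ≈ 199.7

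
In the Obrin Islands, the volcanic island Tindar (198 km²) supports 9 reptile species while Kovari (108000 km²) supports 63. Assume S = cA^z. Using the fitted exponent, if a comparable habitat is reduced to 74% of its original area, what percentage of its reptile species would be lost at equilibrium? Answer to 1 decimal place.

z = ln(63/9) / ln(108000/198) = 1.9459 / 6.3016 = 0.3088
S_new/S_old = (A_new/A_old)^z = 0.74^0.3088 = exp(0.3088 × -0.3011) = 0.9112
Fraction lost = 1 − 0.9112 = 0.08879

8.9%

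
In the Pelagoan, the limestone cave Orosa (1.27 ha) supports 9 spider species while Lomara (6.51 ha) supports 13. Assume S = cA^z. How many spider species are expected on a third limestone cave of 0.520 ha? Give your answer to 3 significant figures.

z = ln(13/9) / ln(6.51/1.27) = 0.3677 / 1.6343 = 0.2250
c = 9 / 1.27^0.2250 = 9 / 1.055 = 8.529
S₃ = 8.529 × 0.52^0.2250 = 8.529 × 0.8632 ≈ 7.362

7.36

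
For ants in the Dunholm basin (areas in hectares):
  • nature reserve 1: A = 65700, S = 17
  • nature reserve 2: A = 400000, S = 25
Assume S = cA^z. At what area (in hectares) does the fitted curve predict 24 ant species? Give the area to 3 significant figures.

z = ln(25/17) / ln(400000/65700) = 0.3857 / 1.8064 = 0.2135
c = 17 / 65700^0.2135 = 17 / 10.68 = 1.592
A = (24/1.592)^(1/0.2135) ⇒ ln A = ln(15.08)/0.2135 = 12.7080
A = e^12.7080 ≈ 330386 hectares

330000 hectares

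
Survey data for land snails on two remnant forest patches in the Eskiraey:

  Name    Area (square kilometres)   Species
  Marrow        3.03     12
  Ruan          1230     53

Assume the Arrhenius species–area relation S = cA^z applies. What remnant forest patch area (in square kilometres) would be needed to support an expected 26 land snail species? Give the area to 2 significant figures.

69 square kilometres

z = ln(53/12) / ln(1230/3.03) = 1.4854 / 6.0062 = 0.2473
c = 12 / 3.03^0.2473 = 12 / 1.315 = 9.123
A = (26/9.123)^(1/0.2473) ⇒ ln A = ln(2.85)/0.2473 = 4.2350
A = e^4.2350 ≈ 69.06 square kilometres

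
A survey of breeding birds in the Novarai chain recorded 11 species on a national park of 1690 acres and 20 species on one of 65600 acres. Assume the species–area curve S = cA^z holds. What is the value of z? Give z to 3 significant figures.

Taking logs: ln S = ln c + z ln A, so z = (ln S₂ − ln S₁)/(ln A₂ − ln A₁).
z = ln(20/11) / ln(65600/1690) = ln(1.818) / ln(38.82) = 0.5978 / 3.6588 = 0.1634

0.163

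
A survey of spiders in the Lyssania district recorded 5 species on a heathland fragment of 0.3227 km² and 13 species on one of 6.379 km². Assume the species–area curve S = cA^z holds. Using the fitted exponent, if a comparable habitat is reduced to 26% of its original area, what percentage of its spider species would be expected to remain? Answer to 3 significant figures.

65.0%

z = ln(13/5) / ln(6.379/0.3227) = 0.9555 / 2.9840 = 0.3202
S_new/S_old = (A_new/A_old)^z = 0.26^0.3202 = exp(0.3202 × -1.3471) = 0.6496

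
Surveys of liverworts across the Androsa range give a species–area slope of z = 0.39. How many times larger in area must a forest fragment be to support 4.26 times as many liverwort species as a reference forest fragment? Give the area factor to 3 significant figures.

(A₂/A₁)^0.39 = 4.26, so A₂/A₁ = 4.26^(1/0.39) = 4.26^2.564
ln(A₂/A₁) = ln 4.26 / 0.39 = 1.4493 / 0.39 = 3.7161
A₂/A₁ = e^3.7161 ≈ 41.1

41.1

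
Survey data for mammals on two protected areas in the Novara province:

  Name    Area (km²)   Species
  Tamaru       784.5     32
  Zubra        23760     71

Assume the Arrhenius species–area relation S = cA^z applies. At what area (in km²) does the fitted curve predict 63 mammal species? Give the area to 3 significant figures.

14200 km²

z = ln(71/32) / ln(23760/784.5) = 0.7969 / 3.4107 = 0.2337
c = 32 / 784.5^0.2337 = 32 / 4.746 = 6.742
A = (63/6.742)^(1/0.2337) ⇒ ln A = ln(9.344)/0.2337 = 9.5641
A = e^9.5641 ≈ 14245 km²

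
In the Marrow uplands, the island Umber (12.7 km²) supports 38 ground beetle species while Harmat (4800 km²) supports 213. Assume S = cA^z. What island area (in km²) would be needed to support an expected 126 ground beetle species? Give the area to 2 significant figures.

790 km²

z = ln(213/38) / ln(4800/12.7) = 1.7237 / 5.9348 = 0.2904
c = 38 / 12.7^0.2904 = 38 / 2.092 = 18.16
A = (126/18.16)^(1/0.2904) ⇒ ln A = ln(6.937)/0.2904 = 6.6687
A = e^6.6687 ≈ 787.4 km²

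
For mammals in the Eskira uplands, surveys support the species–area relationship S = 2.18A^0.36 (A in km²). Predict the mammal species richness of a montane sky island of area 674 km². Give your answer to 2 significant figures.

S = 2.18 × 674^0.36
ln S = ln 2.18 + 0.36 × ln 674 = 0.7793 + 0.36 × 6.5132 = 3.1241
S = e^3.1241 ≈ 22.74

23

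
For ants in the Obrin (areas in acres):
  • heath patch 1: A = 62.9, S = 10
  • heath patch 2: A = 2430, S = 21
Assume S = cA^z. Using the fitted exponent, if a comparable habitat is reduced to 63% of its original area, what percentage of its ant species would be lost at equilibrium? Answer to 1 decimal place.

9.0%

z = ln(21/10) / ln(2430/62.9) = 0.7419 / 3.6541 = 0.2030
S_new/S_old = (A_new/A_old)^z = 0.63^0.2030 = exp(0.2030 × -0.4620) = 0.9105
Fraction lost = 1 − 0.9105 = 0.08955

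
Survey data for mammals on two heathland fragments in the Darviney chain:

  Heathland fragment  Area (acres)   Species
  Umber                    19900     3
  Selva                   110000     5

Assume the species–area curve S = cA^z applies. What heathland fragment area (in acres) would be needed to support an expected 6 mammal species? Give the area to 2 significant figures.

z = ln(5/3) / ln(110000/19900) = 0.5108 / 1.7098 = 0.2988
c = 3 / 19900^0.2988 = 3 / 19.25 = 0.1559
A = (6/0.1559)^(1/0.2988) ⇒ ln A = ln(38.49)/0.2988 = 12.2185
A = e^12.2185 ≈ 202496 acres

200000 acres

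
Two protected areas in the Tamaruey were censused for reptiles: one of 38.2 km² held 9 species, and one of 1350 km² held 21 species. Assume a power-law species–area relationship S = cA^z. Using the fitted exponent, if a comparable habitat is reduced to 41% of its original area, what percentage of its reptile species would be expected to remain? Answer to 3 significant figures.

z = ln(21/9) / ln(1350/38.2) = 0.8473 / 3.5650 = 0.2377
S_new/S_old = (A_new/A_old)^z = 0.41^0.2377 = exp(0.2377 × -0.8916) = 0.809

80.9%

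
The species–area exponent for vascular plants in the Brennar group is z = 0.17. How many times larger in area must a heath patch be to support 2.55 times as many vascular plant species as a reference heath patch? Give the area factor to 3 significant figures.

246

(A₂/A₁)^0.17 = 2.55, so A₂/A₁ = 2.55^(1/0.17) = 2.55^5.882
ln(A₂/A₁) = ln 2.55 / 0.17 = 0.9361 / 0.17 = 5.5064
A₂/A₁ = e^5.5064 ≈ 246.3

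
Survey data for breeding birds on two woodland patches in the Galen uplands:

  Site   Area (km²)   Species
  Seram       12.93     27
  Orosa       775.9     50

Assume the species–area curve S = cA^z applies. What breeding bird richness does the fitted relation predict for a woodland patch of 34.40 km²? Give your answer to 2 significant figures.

31

z = ln(50/27) / ln(775.9/12.93) = 0.6162 / 4.0945 = 0.1505
c = 27 / 12.93^0.1505 = 27 / 1.47 = 18.37
S₃ = 18.37 × 34.4^0.1505 = 18.37 × 1.703 ≈ 31.28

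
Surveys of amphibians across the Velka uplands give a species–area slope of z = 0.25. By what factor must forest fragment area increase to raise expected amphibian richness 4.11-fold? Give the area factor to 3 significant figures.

(A₂/A₁)^0.25 = 4.11, so A₂/A₁ = 4.11^(1/0.25) = 4.11^4
ln(A₂/A₁) = ln 4.11 / 0.25 = 1.4134 / 0.25 = 5.6537
A₂/A₁ = e^5.6537 ≈ 285.3

285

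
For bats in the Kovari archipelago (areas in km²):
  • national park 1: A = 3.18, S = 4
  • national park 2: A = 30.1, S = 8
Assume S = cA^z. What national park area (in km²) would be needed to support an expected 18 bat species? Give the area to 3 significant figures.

417 km²

z = ln(8/4) / ln(30.1/3.18) = 0.6931 / 2.2476 = 0.3084
c = 4 / 3.18^0.3084 = 4 / 1.429 = 2.8
A = (18/2.8)^(1/0.3084) ⇒ ln A = ln(6.429)/0.3084 = 6.0341
A = e^6.0341 ≈ 417.4 km²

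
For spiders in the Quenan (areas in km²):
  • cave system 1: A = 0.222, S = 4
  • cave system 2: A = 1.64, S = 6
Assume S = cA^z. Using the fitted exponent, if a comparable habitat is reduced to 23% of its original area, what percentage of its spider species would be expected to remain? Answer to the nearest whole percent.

z = ln(6/4) / ln(1.64/0.222) = 0.4055 / 1.9998 = 0.2028
S_new/S_old = (A_new/A_old)^z = 0.23^0.2028 = exp(0.2028 × -1.4697) = 0.7423

74%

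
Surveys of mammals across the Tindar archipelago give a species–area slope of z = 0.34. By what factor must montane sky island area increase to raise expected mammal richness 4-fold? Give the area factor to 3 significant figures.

(A₂/A₁)^0.34 = 4, so A₂/A₁ = 4^(1/0.34) = 4^2.941
ln(A₂/A₁) = ln 4 / 0.34 = 1.3863 / 0.34 = 4.0773
A₂/A₁ = e^4.0773 ≈ 58.99

59.0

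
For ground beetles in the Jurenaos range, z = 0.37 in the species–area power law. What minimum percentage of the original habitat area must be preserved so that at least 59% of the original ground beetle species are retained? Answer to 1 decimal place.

Need (A_new/A_old)^0.37 = 0.59, so A_new/A_old = 0.59^(1/0.37) = 0.59^2.703
ln(A_new/A_old) = ln 0.59 / 0.37 = -0.5276 / 0.37 = -1.4260
A_new/A_old = e^-1.4260 ≈ 0.2403

24.0%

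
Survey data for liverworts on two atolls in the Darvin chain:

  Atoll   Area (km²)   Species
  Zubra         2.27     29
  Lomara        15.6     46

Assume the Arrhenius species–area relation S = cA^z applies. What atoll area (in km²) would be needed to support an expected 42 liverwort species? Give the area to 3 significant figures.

10.7 km²

z = ln(46/29) / ln(15.6/2.27) = 0.4613 / 1.9275 = 0.2394
c = 29 / 2.27^0.2394 = 29 / 1.217 = 23.83
A = (42/23.83)^(1/0.2394) ⇒ ln A = ln(1.762)/0.2394 = 2.3672
A = e^2.3672 ≈ 10.67 km²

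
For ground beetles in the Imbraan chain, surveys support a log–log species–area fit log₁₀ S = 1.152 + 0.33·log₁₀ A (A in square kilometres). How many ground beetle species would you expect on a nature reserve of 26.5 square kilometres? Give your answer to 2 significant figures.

S = 14.19 × 26.5^0.33 = 14.19 × 2.949 ≈ 41.85

42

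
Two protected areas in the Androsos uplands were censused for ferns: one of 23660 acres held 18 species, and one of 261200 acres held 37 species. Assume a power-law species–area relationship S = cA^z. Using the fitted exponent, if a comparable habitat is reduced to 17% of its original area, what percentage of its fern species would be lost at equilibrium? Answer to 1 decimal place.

41.2%

z = ln(37/18) / ln(261200/23660) = 0.7205 / 2.4015 = 0.3000
S_new/S_old = (A_new/A_old)^z = 0.17^0.3000 = exp(0.3000 × -1.7720) = 0.5876
Fraction lost = 1 − 0.5876 = 0.4124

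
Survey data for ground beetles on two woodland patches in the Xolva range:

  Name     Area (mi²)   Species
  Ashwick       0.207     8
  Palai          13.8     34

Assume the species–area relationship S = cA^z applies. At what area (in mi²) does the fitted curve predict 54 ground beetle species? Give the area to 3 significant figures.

z = ln(34/8) / ln(13.8/0.207) = 1.4469 / 4.1997 = 0.3445
c = 8 / 0.207^0.3445 = 8 / 0.5812 = 13.76
A = (54/13.76)^(1/0.3445) ⇒ ln A = ln(3.923)/0.3445 = 3.9674
A = e^3.9674 ≈ 52.85 mi²

52.8 mi²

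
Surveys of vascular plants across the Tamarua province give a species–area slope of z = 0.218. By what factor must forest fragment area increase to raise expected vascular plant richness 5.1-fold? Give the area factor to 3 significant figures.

1760

(A₂/A₁)^0.218 = 5.1, so A₂/A₁ = 5.1^(1/0.218) = 5.1^4.587
ln(A₂/A₁) = ln 5.1 / 0.218 = 1.6292 / 0.218 = 7.4736
A₂/A₁ = e^7.4736 ≈ 1761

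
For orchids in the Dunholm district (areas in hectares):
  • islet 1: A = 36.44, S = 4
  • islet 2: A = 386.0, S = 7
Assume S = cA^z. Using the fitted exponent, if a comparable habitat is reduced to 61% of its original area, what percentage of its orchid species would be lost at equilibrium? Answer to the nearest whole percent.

11%

z = ln(7/4) / ln(386/36.44) = 0.5596 / 2.3602 = 0.2371
S_new/S_old = (A_new/A_old)^z = 0.61^0.2371 = exp(0.2371 × -0.4943) = 0.8894
Fraction lost = 1 − 0.8894 = 0.1106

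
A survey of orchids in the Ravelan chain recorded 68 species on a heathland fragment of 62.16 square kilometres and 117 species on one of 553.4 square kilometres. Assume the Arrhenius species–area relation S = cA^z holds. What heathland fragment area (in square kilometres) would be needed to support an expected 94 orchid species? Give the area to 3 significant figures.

229 square kilometres

z = ln(117/68) / ln(553.4/62.16) = 0.5427 / 2.1864 = 0.2482
c = 68 / 62.16^0.2482 = 68 / 2.787 = 24.4
A = (94/24.4)^(1/0.2482) ⇒ ln A = ln(3.853)/0.2482 = 5.4342
A = e^5.4342 ≈ 229.1 square kilometres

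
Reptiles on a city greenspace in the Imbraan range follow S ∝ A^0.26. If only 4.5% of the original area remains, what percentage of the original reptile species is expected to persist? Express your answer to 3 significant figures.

44.7%

S_new/S_old = (A_new/A_old)^z = 0.045^0.26
= exp(0.26 × ln 0.045) = exp(0.26 × -3.1011) = exp(-0.8063) ≈ 0.4465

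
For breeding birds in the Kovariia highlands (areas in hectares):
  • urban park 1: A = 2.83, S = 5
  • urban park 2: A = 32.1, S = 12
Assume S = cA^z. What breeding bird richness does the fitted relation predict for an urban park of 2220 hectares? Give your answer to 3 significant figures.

z = ln(12/5) / ln(32.1/2.83) = 0.8755 / 2.4286 = 0.3605
c = 5 / 2.83^0.3605 = 5 / 1.455 = 3.436
S₃ = 3.436 × 2220^0.3605 = 3.436 × 16.08 ≈ 55.26

55.3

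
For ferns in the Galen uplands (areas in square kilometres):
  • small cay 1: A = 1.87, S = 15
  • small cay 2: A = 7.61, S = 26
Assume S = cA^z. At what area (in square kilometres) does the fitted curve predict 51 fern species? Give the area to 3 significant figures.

z = ln(26/15) / ln(7.61/1.87) = 0.5500 / 1.4035 = 0.3919
c = 15 / 1.87^0.3919 = 15 / 1.278 = 11.74
A = (51/11.74)^(1/0.3919) ⇒ ln A = ln(4.345)/0.3919 = 3.7486
A = e^3.7486 ≈ 42.46 square kilometres

42.5 square kilometres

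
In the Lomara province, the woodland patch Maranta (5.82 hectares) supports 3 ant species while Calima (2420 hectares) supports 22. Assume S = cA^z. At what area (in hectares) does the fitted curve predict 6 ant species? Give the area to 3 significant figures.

z = ln(22/3) / ln(2420/5.82) = 1.9924 / 6.0302 = 0.3304
c = 3 / 5.82^0.3304 = 3 / 1.79 = 1.676
A = (6/1.676)^(1/0.3304) ⇒ ln A = ln(3.579)/0.3304 = 3.8592
A = e^3.8592 ≈ 47.43 hectares

47.4 hectares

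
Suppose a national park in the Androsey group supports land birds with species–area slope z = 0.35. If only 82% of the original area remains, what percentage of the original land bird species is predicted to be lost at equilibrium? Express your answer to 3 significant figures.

6.71%

S_new/S_old = (A_new/A_old)^z = 0.82^0.35
= exp(0.35 × ln 0.82) = exp(0.35 × -0.1985) = exp(-0.0695) ≈ 0.9329
Fraction lost = 1 − 0.9329 = 0.0671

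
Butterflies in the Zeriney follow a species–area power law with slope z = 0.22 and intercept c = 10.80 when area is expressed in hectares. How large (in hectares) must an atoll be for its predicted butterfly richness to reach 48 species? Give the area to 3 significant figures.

880 hectares

48 = 10.8 × A^0.22  ⇒  A^0.22 = 48/10.8 = 4.444
ln A = ln(4.444) / 0.22 = 1.4917 / 0.22 = 6.7802
A = e^6.7802 ≈ 880.3 hectares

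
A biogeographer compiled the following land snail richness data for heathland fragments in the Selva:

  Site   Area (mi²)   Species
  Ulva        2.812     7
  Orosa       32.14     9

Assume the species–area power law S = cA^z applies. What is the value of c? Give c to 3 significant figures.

6.29

z = ln(S₂/S₁) / ln(A₂/A₁) = ln(9/7) / ln(32.14/2.812) = 0.2513 / 2.4362 = 0.1032
c = S₁ / A₁^z = 7 / 2.812^0.1032 = 7 / 1.113 = 6.292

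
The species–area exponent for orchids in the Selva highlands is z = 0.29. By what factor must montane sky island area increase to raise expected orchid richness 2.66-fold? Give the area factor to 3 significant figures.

29.2

(A₂/A₁)^0.29 = 2.66, so A₂/A₁ = 2.66^(1/0.29) = 2.66^3.448
ln(A₂/A₁) = ln 2.66 / 0.29 = 0.9783 / 0.29 = 3.3735
A₂/A₁ = e^3.3735 ≈ 29.18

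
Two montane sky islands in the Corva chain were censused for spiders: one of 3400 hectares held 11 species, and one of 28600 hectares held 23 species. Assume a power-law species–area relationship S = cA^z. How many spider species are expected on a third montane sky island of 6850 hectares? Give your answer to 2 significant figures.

z = ln(23/11) / ln(28600/3400) = 0.7376 / 2.1296 = 0.3464
c = 11 / 3400^0.3464 = 11 / 16.72 = 0.6581
S₃ = 0.6581 × 6850^0.3464 = 0.6581 × 21.31 ≈ 14.02

14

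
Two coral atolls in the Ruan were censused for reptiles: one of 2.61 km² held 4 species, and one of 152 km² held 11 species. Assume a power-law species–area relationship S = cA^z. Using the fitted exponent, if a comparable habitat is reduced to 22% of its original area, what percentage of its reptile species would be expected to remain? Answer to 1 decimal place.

z = ln(11/4) / ln(152/2.61) = 1.0116 / 4.0645 = 0.2489
S_new/S_old = (A_new/A_old)^z = 0.22^0.2489 = exp(0.2489 × -1.5141) = 0.686

68.6%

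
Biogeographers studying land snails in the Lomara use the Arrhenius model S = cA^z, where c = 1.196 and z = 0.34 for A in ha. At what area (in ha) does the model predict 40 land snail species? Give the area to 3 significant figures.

40 = 1.196 × A^0.34  ⇒  A^0.34 = 40/1.196 = 33.44
ln A = ln(33.44) / 0.34 = 3.5099 / 0.34 = 10.3232
A = e^10.3232 ≈ 30431 ha

30400 ha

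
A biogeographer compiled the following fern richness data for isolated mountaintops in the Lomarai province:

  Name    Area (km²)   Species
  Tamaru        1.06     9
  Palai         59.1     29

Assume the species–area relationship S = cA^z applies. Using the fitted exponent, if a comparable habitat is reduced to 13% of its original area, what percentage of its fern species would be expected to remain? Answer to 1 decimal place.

z = ln(29/9) / ln(59.1/1.06) = 1.1701 / 4.0210 = 0.2910
S_new/S_old = (A_new/A_old)^z = 0.13^0.2910 = exp(0.2910 × -2.0402) = 0.5523

55.2%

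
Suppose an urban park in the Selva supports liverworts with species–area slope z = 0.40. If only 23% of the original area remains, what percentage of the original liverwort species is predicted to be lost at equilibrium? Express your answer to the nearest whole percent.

S_new/S_old = (A_new/A_old)^z = 0.23^0.4
= exp(0.4 × ln 0.23) = exp(0.4 × -1.4697) = exp(-0.5879) ≈ 0.5555
Fraction lost = 1 − 0.5555 = 0.4445

44%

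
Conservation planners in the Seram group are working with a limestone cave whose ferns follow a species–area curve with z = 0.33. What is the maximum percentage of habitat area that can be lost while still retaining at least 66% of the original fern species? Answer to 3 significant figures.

Need (A_new/A_old)^0.33 = 0.66, so A_new/A_old = 0.66^(1/0.33) = 0.66^3.03
ln(A_new/A_old) = ln 0.66 / 0.33 = -0.4155 / 0.33 = -1.2591
A_new/A_old = e^-1.2591 ≈ 0.2839
Fraction that can be lost = 1 − 0.2839 = 0.7161

71.6%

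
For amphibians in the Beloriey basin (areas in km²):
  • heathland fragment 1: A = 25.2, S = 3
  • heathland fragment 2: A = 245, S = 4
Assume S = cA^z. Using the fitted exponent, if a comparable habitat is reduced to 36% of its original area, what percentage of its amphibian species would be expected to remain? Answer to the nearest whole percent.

z = ln(4/3) / ln(245/25.2) = 0.2877 / 2.2744 = 0.1265
S_new/S_old = (A_new/A_old)^z = 0.36^0.1265 = exp(0.1265 × -1.0217) = 0.8788

88%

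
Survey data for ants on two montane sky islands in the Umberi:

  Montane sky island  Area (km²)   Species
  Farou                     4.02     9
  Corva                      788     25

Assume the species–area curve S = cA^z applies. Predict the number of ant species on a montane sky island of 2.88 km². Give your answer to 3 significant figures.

z = ln(25/9) / ln(788/4.02) = 1.0217 / 5.2782 = 0.1936
c = 9 / 4.02^0.1936 = 9 / 1.309 = 6.875
S₃ = 6.875 × 2.88^0.1936 = 6.875 × 1.227 ≈ 8.437

8.44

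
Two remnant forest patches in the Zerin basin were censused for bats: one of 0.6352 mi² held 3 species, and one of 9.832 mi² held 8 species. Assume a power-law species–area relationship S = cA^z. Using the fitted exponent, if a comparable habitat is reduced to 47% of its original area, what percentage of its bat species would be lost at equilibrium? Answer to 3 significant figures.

23.7%

z = ln(8/3) / ln(9.832/0.6352) = 0.9808 / 2.7395 = 0.3580
S_new/S_old = (A_new/A_old)^z = 0.47^0.3580 = exp(0.3580 × -0.7550) = 0.7631
Fraction lost = 1 − 0.7631 = 0.2369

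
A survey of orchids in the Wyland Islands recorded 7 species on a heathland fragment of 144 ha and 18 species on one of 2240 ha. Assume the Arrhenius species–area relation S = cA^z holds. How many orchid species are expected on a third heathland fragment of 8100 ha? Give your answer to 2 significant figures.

28

z = ln(18/7) / ln(2240/144) = 0.9445 / 2.7444 = 0.3441
c = 7 / 144^0.3441 = 7 / 5.531 = 1.266
S₃ = 1.266 × 8100^0.3441 = 1.266 × 22.13 ≈ 28.01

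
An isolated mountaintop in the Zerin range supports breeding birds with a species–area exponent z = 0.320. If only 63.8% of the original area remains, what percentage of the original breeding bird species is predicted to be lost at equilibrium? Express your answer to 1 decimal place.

13.4%

S_new/S_old = (A_new/A_old)^z = 0.638^0.32
= exp(0.32 × ln 0.638) = exp(0.32 × -0.4494) = exp(-0.1438) ≈ 0.866
Fraction lost = 1 − 0.866 = 0.134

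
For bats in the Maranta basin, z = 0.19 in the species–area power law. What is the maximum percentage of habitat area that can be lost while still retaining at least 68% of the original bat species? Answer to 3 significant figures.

86.9%

Need (A_new/A_old)^0.19 = 0.68, so A_new/A_old = 0.68^(1/0.19) = 0.68^5.263
ln(A_new/A_old) = ln 0.68 / 0.19 = -0.3857 / 0.19 = -2.0298
A_new/A_old = e^-2.0298 ≈ 0.1314
Fraction that can be lost = 1 − 0.1314 = 0.8686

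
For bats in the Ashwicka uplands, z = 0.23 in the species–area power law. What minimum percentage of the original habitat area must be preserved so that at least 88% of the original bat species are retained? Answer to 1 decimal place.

Need (A_new/A_old)^0.23 = 0.88, so A_new/A_old = 0.88^(1/0.23) = 0.88^4.348
ln(A_new/A_old) = ln 0.88 / 0.23 = -0.1278 / 0.23 = -0.5558
A_new/A_old = e^-0.5558 ≈ 0.5736

57.4%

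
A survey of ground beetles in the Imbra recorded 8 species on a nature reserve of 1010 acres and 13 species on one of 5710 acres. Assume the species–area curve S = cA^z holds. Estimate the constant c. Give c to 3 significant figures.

1.15

z = ln(S₂/S₁) / ln(A₂/A₁) = ln(13/8) / ln(5710/1010) = 0.4855 / 1.7323 = 0.2803
c = S₁ / A₁^z = 8 / 1010^0.2803 = 8 / 6.951 = 1.151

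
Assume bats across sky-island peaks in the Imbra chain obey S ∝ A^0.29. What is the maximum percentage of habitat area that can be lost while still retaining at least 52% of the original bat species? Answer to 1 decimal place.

89.5%

Need (A_new/A_old)^0.29 = 0.52, so A_new/A_old = 0.52^(1/0.29) = 0.52^3.448
ln(A_new/A_old) = ln 0.52 / 0.29 = -0.6539 / 0.29 = -2.2549
A_new/A_old = e^-2.2549 ≈ 0.1049
Fraction that can be lost = 1 − 0.1049 = 0.8951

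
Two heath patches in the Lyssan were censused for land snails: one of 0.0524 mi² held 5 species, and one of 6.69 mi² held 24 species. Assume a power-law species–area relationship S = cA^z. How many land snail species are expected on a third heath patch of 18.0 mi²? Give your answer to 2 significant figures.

33

z = ln(24/5) / ln(6.69/0.0524) = 1.5686 / 4.8495 = 0.3235
c = 5 / 0.0524^0.3235 = 5 / 0.3853 = 12.98
S₃ = 12.98 × 18^0.3235 = 12.98 × 2.547 ≈ 33.06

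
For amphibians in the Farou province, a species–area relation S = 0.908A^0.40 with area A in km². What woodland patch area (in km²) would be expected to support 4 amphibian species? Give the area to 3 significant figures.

4 = 0.908 × A^0.4  ⇒  A^0.4 = 4/0.908 = 4.405
ln A = ln(4.405) / 0.4 = 1.4828 / 0.4 = 3.7070
A = e^3.7070 ≈ 40.73 km²

40.7 km²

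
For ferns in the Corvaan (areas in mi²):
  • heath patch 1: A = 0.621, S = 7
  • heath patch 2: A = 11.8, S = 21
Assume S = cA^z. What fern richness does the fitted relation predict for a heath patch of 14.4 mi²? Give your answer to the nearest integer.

z = ln(21/7) / ln(11.8/0.621) = 1.0986 / 2.9445 = 0.3731
c = 7 / 0.621^0.3731 = 7 / 0.8371 = 8.362
S₃ = 8.362 × 14.4^0.3731 = 8.362 × 2.705 ≈ 22.62

23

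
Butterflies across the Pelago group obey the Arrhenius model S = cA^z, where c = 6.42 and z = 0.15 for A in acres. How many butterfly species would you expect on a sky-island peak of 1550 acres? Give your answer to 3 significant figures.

19.3

S = 6.42 × 1550^0.15 = 6.42 × 3.01 ≈ 19.32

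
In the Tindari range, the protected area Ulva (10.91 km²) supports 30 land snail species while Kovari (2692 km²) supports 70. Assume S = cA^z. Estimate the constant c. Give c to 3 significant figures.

z = ln(S₂/S₁) / ln(A₂/A₁) = ln(70/30) / ln(2692/10.91) = 0.8473 / 5.5084 = 0.1538
c = S₁ / A₁^z = 30 / 10.91^0.1538 = 30 / 1.444 = 20.77

20.8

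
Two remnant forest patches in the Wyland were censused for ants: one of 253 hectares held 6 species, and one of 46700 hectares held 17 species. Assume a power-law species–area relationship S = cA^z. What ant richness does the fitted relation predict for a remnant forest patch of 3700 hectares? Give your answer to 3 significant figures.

z = ln(17/6) / ln(46700/253) = 1.0415 / 5.2181 = 0.1996
c = 6 / 253^0.1996 = 6 / 3.017 = 1.989
S₃ = 1.989 × 3700^0.1996 = 1.989 × 5.154 ≈ 10.25

10.2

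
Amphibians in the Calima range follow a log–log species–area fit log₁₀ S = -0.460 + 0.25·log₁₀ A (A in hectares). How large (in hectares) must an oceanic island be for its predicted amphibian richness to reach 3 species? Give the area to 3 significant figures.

3 = 0.3467 × A^0.25  ⇒  A^0.25 = 3/0.3467 = 8.652
ln A = ln(8.652) / 0.25 = 2.1578 / 0.25 = 8.6312
A = e^8.6312 ≈ 5604 hectares

5600 hectares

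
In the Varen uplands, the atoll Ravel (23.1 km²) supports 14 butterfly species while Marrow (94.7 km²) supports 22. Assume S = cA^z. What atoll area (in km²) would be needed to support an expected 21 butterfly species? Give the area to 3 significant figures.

z = ln(22/14) / ln(94.7/23.1) = 0.4520 / 1.4109 = 0.3204
c = 14 / 23.1^0.3204 = 14 / 2.734 = 5.12
A = (21/5.12)^(1/0.3204) ⇒ ln A = ln(4.101)/0.3204 = 4.4055
A = e^4.4055 ≈ 81.9 km²

81.9 km²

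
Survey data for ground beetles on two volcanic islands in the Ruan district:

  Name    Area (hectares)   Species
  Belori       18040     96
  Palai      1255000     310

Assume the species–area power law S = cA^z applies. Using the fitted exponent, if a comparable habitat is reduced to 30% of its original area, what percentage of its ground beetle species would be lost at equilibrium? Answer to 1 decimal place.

28.3%

z = ln(310/96) / ln(1255000/18040) = 1.1722 / 4.2423 = 0.2763
S_new/S_old = (A_new/A_old)^z = 0.3^0.2763 = exp(0.2763 × -1.2040) = 0.717
Fraction lost = 1 − 0.717 = 0.283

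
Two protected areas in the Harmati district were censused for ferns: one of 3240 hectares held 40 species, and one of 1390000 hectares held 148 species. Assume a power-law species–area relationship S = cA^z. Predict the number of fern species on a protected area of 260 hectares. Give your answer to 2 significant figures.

23

z = ln(148/40) / ln(1390000/3240) = 1.3083 / 6.0615 = 0.2158
c = 40 / 3240^0.2158 = 40 / 5.724 = 6.988
S₃ = 6.988 × 260^0.2158 = 6.988 × 3.321 ≈ 23.21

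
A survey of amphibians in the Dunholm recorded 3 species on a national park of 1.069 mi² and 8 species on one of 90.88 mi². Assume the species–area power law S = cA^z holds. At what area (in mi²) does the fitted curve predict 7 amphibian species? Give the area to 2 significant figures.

50 mi²

z = ln(8/3) / ln(90.88/1.069) = 0.9808 / 4.4428 = 0.2208
c = 3 / 1.069^0.2208 = 3 / 1.015 = 2.956
A = (7/2.956)^(1/0.2208) ⇒ ln A = ln(2.368)/0.2208 = 3.9047
A = e^3.9047 ≈ 49.63 mi²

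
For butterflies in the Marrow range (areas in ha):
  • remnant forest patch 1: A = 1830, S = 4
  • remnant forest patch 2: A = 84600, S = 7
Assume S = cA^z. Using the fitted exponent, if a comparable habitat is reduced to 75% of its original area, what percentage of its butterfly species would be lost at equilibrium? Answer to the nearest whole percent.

4%

z = ln(7/4) / ln(84600/1830) = 0.5596 / 3.8336 = 0.1460
S_new/S_old = (A_new/A_old)^z = 0.75^0.1460 = exp(0.1460 × -0.2877) = 0.9589
Fraction lost = 1 − 0.9589 = 0.04113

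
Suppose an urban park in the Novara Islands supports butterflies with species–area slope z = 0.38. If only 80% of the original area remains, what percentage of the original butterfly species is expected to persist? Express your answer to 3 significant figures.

S_new/S_old = (A_new/A_old)^z = 0.8^0.38
= exp(0.38 × ln 0.8) = exp(0.38 × -0.2231) = exp(-0.0848) ≈ 0.9187

91.9%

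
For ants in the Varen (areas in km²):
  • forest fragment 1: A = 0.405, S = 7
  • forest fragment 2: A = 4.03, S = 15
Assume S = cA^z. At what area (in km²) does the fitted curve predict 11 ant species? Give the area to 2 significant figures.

z = ln(15/7) / ln(4.03/0.405) = 0.7621 / 2.2976 = 0.3317
c = 7 / 0.405^0.3317 = 7 / 0.741 = 9.447
A = (11/9.447)^(1/0.3317) ⇒ ln A = ln(1.164)/0.3317 = 0.4587
A = e^0.4587 ≈ 1.582 km²

1.6 km²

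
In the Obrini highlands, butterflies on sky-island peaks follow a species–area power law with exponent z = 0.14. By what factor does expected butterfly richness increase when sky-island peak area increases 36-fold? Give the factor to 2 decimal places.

S₂/S₁ = (A₂/A₁)^z = 36^0.14
ln(S₂/S₁) = 0.14 × ln 36 = 0.14 × 3.5835 = 0.5017
S₂/S₁ = e^0.5017 ≈ 1.652

1.65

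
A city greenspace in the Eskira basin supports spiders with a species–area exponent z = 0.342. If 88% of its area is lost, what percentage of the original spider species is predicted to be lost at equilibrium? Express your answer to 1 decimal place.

51.6%

S_new/S_old = (A_new/A_old)^z = 0.12^0.342
= exp(0.342 × ln 0.12) = exp(0.342 × -2.1203) = exp(-0.7251) ≈ 0.4843
Fraction lost = 1 − 0.4843 = 0.5157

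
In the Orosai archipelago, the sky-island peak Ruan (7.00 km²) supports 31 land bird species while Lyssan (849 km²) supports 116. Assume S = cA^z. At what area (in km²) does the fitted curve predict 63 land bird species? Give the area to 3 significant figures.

92.2 km²

z = ln(116/31) / ln(849/7) = 1.3196 / 4.7981 = 0.2750
c = 31 / 7^0.2750 = 31 / 1.708 = 18.15
A = (63/18.15)^(1/0.2750) ⇒ ln A = ln(3.471)/0.2750 = 4.5244
A = e^4.5244 ≈ 92.24 km²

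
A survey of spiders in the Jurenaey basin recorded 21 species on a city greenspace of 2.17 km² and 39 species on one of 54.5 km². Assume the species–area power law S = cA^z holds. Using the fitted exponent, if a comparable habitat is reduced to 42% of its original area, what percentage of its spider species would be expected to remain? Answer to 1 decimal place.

84.7%

z = ln(39/21) / ln(54.5/2.17) = 0.6190 / 3.2235 = 0.1920
S_new/S_old = (A_new/A_old)^z = 0.42^0.1920 = exp(0.1920 × -0.8675) = 0.8465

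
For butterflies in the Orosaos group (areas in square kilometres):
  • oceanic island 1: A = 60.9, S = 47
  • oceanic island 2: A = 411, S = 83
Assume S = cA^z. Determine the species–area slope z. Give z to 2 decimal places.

0.30

Taking logs: ln S = ln c + z ln A, so z = (ln S₂ − ln S₁)/(ln A₂ − ln A₁).
z = ln(83/47) / ln(411/60.9) = ln(1.766) / ln(6.749) = 0.5687 / 1.9094 = 0.2978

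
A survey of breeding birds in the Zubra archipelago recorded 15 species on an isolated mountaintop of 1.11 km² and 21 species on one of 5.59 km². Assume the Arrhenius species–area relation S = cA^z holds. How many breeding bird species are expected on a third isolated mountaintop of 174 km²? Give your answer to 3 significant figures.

z = ln(21/15) / ln(5.59/1.11) = 0.3365 / 1.6166 = 0.2081
c = 15 / 1.11^0.2081 = 15 / 1.022 = 14.68
S₃ = 14.68 × 174^0.2081 = 14.68 × 2.926 ≈ 42.95

43.0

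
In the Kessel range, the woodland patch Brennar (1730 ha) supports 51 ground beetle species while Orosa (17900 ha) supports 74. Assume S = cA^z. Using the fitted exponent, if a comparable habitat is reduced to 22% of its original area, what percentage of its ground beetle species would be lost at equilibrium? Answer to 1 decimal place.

21.4%

z = ln(74/51) / ln(17900/1730) = 0.3722 / 2.3367 = 0.1593
S_new/S_old = (A_new/A_old)^z = 0.22^0.1593 = exp(0.1593 × -1.5141) = 0.7857
Fraction lost = 1 − 0.7857 = 0.2143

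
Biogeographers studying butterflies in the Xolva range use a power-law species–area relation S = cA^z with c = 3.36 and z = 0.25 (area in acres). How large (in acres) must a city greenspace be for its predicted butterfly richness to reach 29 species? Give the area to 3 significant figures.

5550 acres

29 = 3.36 × A^0.25  ⇒  A^0.25 = 29/3.36 = 8.631
ln A = ln(8.631) / 0.25 = 2.1554 / 0.25 = 8.6214
A = e^8.6214 ≈ 5549 acres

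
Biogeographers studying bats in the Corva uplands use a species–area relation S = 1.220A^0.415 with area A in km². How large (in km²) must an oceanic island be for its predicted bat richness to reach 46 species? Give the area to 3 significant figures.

46 = 1.22 × A^0.415  ⇒  A^0.415 = 46/1.22 = 37.7
ln A = ln(37.7) / 0.415 = 3.6298 / 0.415 = 8.7465
A = e^8.7465 ≈ 6289 km²

6290 km²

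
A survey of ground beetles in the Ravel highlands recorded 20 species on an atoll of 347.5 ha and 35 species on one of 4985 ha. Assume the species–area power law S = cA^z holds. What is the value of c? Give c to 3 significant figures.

5.85

z = ln(S₂/S₁) / ln(A₂/A₁) = ln(35/20) / ln(4985/347.5) = 0.5596 / 2.6634 = 0.2101
c = S₁ / A₁^z = 20 / 347.5^0.2101 = 20 / 3.419 = 5.85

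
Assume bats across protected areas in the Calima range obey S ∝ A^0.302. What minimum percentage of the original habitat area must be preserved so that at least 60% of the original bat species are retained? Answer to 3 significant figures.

18.4%

Need (A_new/A_old)^0.302 = 0.6, so A_new/A_old = 0.6^(1/0.302) = 0.6^3.311
ln(A_new/A_old) = ln 0.6 / 0.302 = -0.5108 / 0.302 = -1.6915
A_new/A_old = e^-1.6915 ≈ 0.1842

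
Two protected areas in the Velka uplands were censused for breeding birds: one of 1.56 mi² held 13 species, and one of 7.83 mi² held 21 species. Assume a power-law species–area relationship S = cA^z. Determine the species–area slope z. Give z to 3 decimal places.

0.297

Taking logs: ln S = ln c + z ln A, so z = (ln S₂ − ln S₁)/(ln A₂ − ln A₁).
z = ln(21/13) / ln(7.83/1.56) = ln(1.615) / ln(5.019) = 0.4796 / 1.6133 = 0.2973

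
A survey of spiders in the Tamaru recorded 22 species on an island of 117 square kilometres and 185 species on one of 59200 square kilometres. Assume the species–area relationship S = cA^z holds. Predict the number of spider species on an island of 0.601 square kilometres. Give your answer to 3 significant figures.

z = ln(185/22) / ln(59200/117) = 2.1293 / 6.2265 = 0.3420
c = 22 / 117^0.3420 = 22 / 5.096 = 4.317
S₃ = 4.317 × 0.601^0.3420 = 4.317 × 0.8402 ≈ 3.627

3.63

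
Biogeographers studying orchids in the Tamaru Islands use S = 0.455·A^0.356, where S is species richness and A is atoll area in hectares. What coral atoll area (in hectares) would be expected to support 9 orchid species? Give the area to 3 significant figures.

9 = 0.455 × A^0.356  ⇒  A^0.356 = 9/0.455 = 19.78
ln A = ln(19.78) / 0.356 = 2.9847 / 0.356 = 8.3839
A = e^8.3839 ≈ 4376 hectares

4380 hectares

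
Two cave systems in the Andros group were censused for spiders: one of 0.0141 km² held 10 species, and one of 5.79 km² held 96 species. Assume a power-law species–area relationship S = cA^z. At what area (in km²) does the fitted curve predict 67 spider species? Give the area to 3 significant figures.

2.22 km²

z = ln(96/10) / ln(5.79/0.0141) = 2.2618 / 6.0177 = 0.3759
c = 10 / 0.0141^0.3759 = 10 / 0.2015 = 49.62
A = (67/49.62)^(1/0.3759) ⇒ ln A = ln(1.35)/0.3759 = 0.7992
A = e^0.7992 ≈ 2.224 km²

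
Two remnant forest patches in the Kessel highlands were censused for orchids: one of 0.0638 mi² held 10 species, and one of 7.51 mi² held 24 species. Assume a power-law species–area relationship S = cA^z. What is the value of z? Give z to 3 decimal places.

Taking logs: ln S = ln c + z ln A, so z = (ln S₂ − ln S₁)/(ln A₂ − ln A₁).
z = ln(24/10) / ln(7.51/0.0638) = ln(2.4) / ln(117.7) = 0.8755 / 4.7682 = 0.1836

0.184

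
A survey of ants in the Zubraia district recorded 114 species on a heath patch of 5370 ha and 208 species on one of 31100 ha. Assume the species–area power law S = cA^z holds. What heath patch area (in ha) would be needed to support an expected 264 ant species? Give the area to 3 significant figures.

62400 ha

z = ln(208/114) / ln(31100/5370) = 0.6013 / 1.7564 = 0.3424
c = 114 / 5370^0.3424 = 114 / 18.93 = 6.024
A = (264/6.024)^(1/0.3424) ⇒ ln A = ln(43.83)/0.3424 = 11.0413
A = e^11.0413 ≈ 62399 ha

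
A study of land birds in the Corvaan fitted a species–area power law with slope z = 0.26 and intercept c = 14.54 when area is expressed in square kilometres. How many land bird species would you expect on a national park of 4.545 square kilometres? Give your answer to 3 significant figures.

S = 14.54 × 4.545^0.26
ln S = ln 14.54 + 0.26 × ln 4.545 = 2.6769 + 0.26 × 1.5140 = 3.0706
S = e^3.0706 ≈ 21.55

21.6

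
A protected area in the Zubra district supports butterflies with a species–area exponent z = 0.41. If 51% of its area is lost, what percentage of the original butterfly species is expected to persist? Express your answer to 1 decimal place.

S_new/S_old = (A_new/A_old)^z = 0.49^0.41
= exp(0.41 × ln 0.49) = exp(0.41 × -0.7133) = exp(-0.2925) ≈ 0.7464

74.6%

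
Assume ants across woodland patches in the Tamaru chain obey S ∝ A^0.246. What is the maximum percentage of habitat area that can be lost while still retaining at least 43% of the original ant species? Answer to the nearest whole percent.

97%

Need (A_new/A_old)^0.246 = 0.43, so A_new/A_old = 0.43^(1/0.246) = 0.43^4.065
ln(A_new/A_old) = ln 0.43 / 0.246 = -0.8440 / 0.246 = -3.4308
A_new/A_old = e^-3.4308 ≈ 0.03236
Fraction that can be lost = 1 − 0.03236 = 0.9676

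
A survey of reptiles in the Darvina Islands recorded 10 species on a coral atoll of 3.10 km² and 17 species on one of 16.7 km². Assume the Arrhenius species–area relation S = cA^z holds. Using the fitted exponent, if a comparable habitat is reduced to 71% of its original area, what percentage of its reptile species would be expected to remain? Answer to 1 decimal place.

89.8%

z = ln(17/10) / ln(16.7/3.1) = 0.5306 / 1.6840 = 0.3151
S_new/S_old = (A_new/A_old)^z = 0.71^0.3151 = exp(0.3151 × -0.3425) = 0.8977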